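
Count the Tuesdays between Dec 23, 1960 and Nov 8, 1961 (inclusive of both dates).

Dec 23, 1960 is a Friday.
That's 321 days from start to end, counting both.
321 = 7 × 45 + 6, so there are 45 full weeks plus 6 extra days.
Each full week contributes one Tuesday: 45 so far.
The 6 extra days are Friday, Saturday, Sunday, Monday, Tuesday, Wednesday — 1 of them qualifies.
Total: 45 + 1 = 46.

46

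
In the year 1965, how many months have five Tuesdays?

4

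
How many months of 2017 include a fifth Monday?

4

A month has five Mondays exactly when Monday falls within its first (length − 28) days.
Jan: 31 days, starts Sun → 5 of Sun, Mon, Tue ✓
Feb: 28 days, starts Wed → 5 of (none)
Mar: 31 days, starts Wed → 5 of Wed, Thu, Fri
Apr: 30 days, starts Sat → 5 of Sat, Sun
May: 31 days, starts Mon → 5 of Mon, Tue, Wed ✓
Jun: 30 days, starts Thu → 5 of Thu, Fri
Jul: 31 days, starts Sat → 5 of Sat, Sun, Mon ✓
Aug: 31 days, starts Tue → 5 of Tue, Wed, Thu
Sep: 30 days, starts Fri → 5 of Fri, Sat
Oct: 31 days, starts Sun → 5 of Sun, Mon, Tue ✓
Nov: 30 days, starts Wed → 5 of Wed, Thu
Dec: 31 days, starts Fri → 5 of Fri, Sat, Sun
Months with five Mondays: Jan, May, Jul, Oct.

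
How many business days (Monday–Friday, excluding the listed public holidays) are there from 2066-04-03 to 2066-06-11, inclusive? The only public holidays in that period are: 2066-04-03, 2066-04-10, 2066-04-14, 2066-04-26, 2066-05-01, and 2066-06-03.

2066-04-03 is a Saturday.
From 2066-04-03 to 2066-06-11 is 70 days inclusive.
70 = 7 × 10, so the span is exactly 10 full weeks.
Each full week contributes 5 weekdays (Mon–Fri): 10 × 5 = 50.
Holidays: 2066-04-03 (Sat); 2066-04-10 (Sat); 2066-04-14 (Wed); 2066-04-26 (Mon); 2066-05-01 (Sat); 2066-06-03 (Thu).
3 of the 6 holidays fall on weekdays; the rest are weekends and were already excluded.
Business days: 50 − 3 = 47.

47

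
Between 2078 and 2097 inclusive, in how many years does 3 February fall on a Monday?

2

Day of week of February 3 in each year:
2078: Thu, 2079: Fri, 2080: Sat, 2081: Mon ✓, 2082: Tue, 2083: Wed, 2084: Thu, 2085: Sat, 2086: Sun, 2087: Mon ✓, 2088: Tue, 2089: Thu, 2090: Fri, 2091: Sat, 2092: Sun, 2093: Tue, 2094: Wed, 2095: Thu, 2096: Fri, 2097: Sun
Mondays: 2081, 2087.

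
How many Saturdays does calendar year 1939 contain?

1 January 1939 is a Sunday.
The range spans 365 days (inclusive of both endpoints).
365 = 7 × 52 + 1, so there are 52 full weeks plus 1 extra day.
Each full week contributes one Saturday: 52 so far.
The 1 extra day is Sunday — none qualify.
Total: 52 + 0 = 52.

52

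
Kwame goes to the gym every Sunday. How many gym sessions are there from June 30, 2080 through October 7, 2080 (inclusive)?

15 Sundays

June 30, 2080 is a Sunday.
The range spans 100 days (inclusive of both endpoints).
100 = 7 × 14 + 2, so there are 14 full weeks plus 2 extra days.
Each full week contributes one Sunday: 14 so far.
The 2 extra days are Sunday, Monday — 1 of them qualifies.
Total: 14 + 1 = 15.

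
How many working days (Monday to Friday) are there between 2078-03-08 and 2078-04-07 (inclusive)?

2078-03-08 is a Tuesday.
That's 31 days from start to end, counting both.
31 = 7 × 4 + 3, so there are 4 full weeks plus 3 extra days.
Each full week contributes 5 weekdays (Mon–Fri): 4 × 5 = 20.
The 3 extra days are Tue, Wed, Thu — 3 of them qualify.
Total: 20 + 3 = 23.

23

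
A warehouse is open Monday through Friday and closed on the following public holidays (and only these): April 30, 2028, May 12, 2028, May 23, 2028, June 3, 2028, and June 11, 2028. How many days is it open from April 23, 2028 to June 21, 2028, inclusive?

April 23, 2028 is a Sunday.
That's 60 days from start to end, counting both.
60 = 7 × 8 + 4, so there are 8 full weeks plus 4 extra days.
Each full week contributes 5 weekdays (Mon–Fri): 8 × 5 = 40.
The 4 extra days are Sun, Mon, Tue, Wed — 3 of them qualify.
Total: 40 + 3 = 43.
Holidays: April 30, 2028 (Sun); May 12, 2028 (Fri); May 23, 2028 (Tue); June 3, 2028 (Sat); June 11, 2028 (Sun).
2 of the 5 holidays fall on weekdays; the rest are weekends and were already excluded.
Business days: 43 − 2 = 41.

41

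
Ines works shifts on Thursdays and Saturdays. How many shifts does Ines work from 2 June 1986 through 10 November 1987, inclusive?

2 June 1986 is a Monday.
That's 527 days from start to end, counting both.
527 = 7 × 75 + 2, so there are 75 full weeks plus 2 extra days.
Each full week contributes 2 days from the set (Thu, Sat): 75 × 2 = 150.
The 2 extra days are Mon, Tue — none qualify.
Total: 150 + 0 = 150.

150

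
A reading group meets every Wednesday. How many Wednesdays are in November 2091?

2091-11-01 is a Thursday.
The range spans 30 days (inclusive of both endpoints).
30 = 7 × 4 + 2, so there are 4 full weeks plus 2 extra days.
Each full week contributes one Wednesday: 4 so far.
The 2 extra days are Thu, Fri — none qualify.
Total: 4 + 0 = 4.

4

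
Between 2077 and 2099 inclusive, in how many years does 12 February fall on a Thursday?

4

Day of week of February 12 in each year:
2077: Fri, 2078: Sat, 2079: Sun, 2080: Mon, 2081: Wed, 2082: Thu ✓, 2083: Fri, 2084: Sat, 2085: Mon, 2086: Tue, 2087: Wed, 2088: Thu ✓, 2089: Sat, 2090: Sun, 2091: Mon, 2092: Tue, 2093: Thu ✓, 2094: Fri, 2095: Sat, 2096: Sun, 2097: Tue, 2098: Wed, 2099: Thu ✓
Thursdays: 2082, 2088, 2093, 2099.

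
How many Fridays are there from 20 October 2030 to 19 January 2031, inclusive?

20 October 2030 is a Sunday.
The range spans 92 days (inclusive of both endpoints).
92 = 7 × 13 + 1, so there are 13 full weeks plus 1 extra day.
Each full week contributes one Friday: 13 so far.
The 1 extra day is Sun — none qualify.
Total: 13 + 0 = 13.

13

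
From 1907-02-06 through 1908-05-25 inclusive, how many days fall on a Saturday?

68 Saturdays

1907-02-06 is a Wednesday.
The range spans 475 days (inclusive of both endpoints).
475 = 7 × 67 + 6, so there are 67 full weeks plus 6 extra days.
Each full week contributes one Saturday: 67 so far.
The 6 extra days are Wed, Thu, Fri, Sat, Sun, Mon — 1 of them qualifies.
Total: 67 + 1 = 68.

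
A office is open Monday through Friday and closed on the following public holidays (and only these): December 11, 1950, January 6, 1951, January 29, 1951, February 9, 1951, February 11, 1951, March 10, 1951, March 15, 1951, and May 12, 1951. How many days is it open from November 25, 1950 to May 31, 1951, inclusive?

130

November 25, 1950 is a Saturday.
That's 188 days from start to end, counting both.
188 = 7 × 26 + 6, so there are 26 full weeks plus 6 extra days.
Each full week contributes 5 weekdays (Mon–Fri): 26 × 5 = 130.
The 6 extra days are Sat, Sun, Mon, Tue, Wed, Thu — 4 of them qualify.
Total: 130 + 4 = 134.
Holidays: December 11, 1950 (Mon); January 6, 1951 (Sat); January 29, 1951 (Mon); February 9, 1951 (Fri); February 11, 1951 (Sun); March 10, 1951 (Sat); March 15, 1951 (Thu); May 12, 1951 (Sat).
4 of the 8 holidays fall on weekdays; the rest are weekends and were already excluded.
Business days: 134 − 4 = 130.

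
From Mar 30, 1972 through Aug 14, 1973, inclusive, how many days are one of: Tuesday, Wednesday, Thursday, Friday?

Mar 30, 1972 is a Thursday.
From Mar 30, 1972 to Aug 14, 1973 is 503 days inclusive.
503 = 7 × 71 + 6, so there are 71 full weeks plus 6 extra days.
Each full week contributes 4 days from the set (Tue, Wed, Thu, Fri): 71 × 4 = 284.
The 6 extra days are Thu, Fri, Sat, Sun, Mon, Tue — 3 of them qualify.
Total: 284 + 3 = 287.

287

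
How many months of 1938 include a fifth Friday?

A month has five Fridays exactly when Friday falls within its first (length − 28) days.
Jan: 31 days, starts Sat → 5 of Sat, Sun, Mon
Feb: 28 days, starts Tue → 5 of (none)
Mar: 31 days, starts Tue → 5 of Tue, Wed, Thu
Apr: 30 days, starts Fri → 5 of Fri, Sat ✓
May: 31 days, starts Sun → 5 of Sun, Mon, Tue
Jun: 30 days, starts Wed → 5 of Wed, Thu
Jul: 31 days, starts Fri → 5 of Fri, Sat, Sun ✓
Aug: 31 days, starts Mon → 5 of Mon, Tue, Wed
Sep: 30 days, starts Thu → 5 of Thu, Fri ✓
Oct: 31 days, starts Sat → 5 of Sat, Sun, Mon
Nov: 30 days, starts Tue → 5 of Tue, Wed
Dec: 31 days, starts Thu → 5 of Thu, Fri, Sat ✓
Months with five Fridays: Apr, Jul, Sep, Dec.

4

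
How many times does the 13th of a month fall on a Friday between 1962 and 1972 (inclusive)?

Friday-the-13ths by year:
1962: Apr, Jul
1963: Sep, Dec
1964: Mar, Nov
1965: Aug
1966: May
1967: Jan, Oct
1968: Sep, Dec
1969: Jun
1970: Feb, Mar, Nov
1971: Aug
1972: Oct

18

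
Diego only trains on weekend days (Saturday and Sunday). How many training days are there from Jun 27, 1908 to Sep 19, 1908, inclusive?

25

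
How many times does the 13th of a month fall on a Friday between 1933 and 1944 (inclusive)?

20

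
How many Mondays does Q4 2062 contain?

13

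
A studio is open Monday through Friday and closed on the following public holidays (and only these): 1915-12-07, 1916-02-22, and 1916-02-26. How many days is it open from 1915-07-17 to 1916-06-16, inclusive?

238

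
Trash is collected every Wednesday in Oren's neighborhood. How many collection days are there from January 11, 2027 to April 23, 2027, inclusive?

January 11, 2027 is a Monday.
From January 11, 2027 to April 23, 2027 is 103 days inclusive.
103 = 7 × 14 + 5, so there are 14 full weeks plus 5 extra days.
Each full week contributes one Wednesday: 14 so far.
The 5 extra days are Monday, Tuesday, Wednesday, Thursday, Friday — 1 of them qualifies.
Total: 14 + 1 = 15.

15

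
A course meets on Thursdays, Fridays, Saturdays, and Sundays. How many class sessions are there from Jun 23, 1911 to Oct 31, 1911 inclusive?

Jun 23, 1911 is a Friday.
The range spans 131 days (inclusive of both endpoints).
131 = 7 × 18 + 5, so there are 18 full weeks plus 5 extra days.
Each full week contributes 4 days from the set (Thu, Fri, Sat, Sun): 18 × 4 = 72.
The 5 extra days are Friday, Saturday, Sunday, Monday, Tuesday — 3 of them qualify.
Total: 72 + 3 = 75.

75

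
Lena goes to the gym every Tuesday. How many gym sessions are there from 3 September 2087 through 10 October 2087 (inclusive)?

5 Tuesdays

3 September 2087 is a Wednesday.
That's 38 days from start to end, counting both.
38 = 7 × 5 + 3, so there are 5 full weeks plus 3 extra days.
Each full week contributes one Tuesday: 5 so far.
The 3 extra days are Wed, Thu, Fri — none qualify.
Total: 5 + 0 = 5.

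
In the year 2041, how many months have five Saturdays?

A month has five Saturdays exactly when Saturday falls within its first (length − 28) days.
Jan: 31 days, starts Tue → 5 of Tue, Wed, Thu
Feb: 28 days, starts Fri → 5 of (none)
Mar: 31 days, starts Fri → 5 of Fri, Sat, Sun ✓
Apr: 30 days, starts Mon → 5 of Mon, Tue
May: 31 days, starts Wed → 5 of Wed, Thu, Fri
Jun: 30 days, starts Sat → 5 of Sat, Sun ✓
Jul: 31 days, starts Mon → 5 of Mon, Tue, Wed
Aug: 31 days, starts Thu → 5 of Thu, Fri, Sat ✓
Sep: 30 days, starts Sun → 5 of Sun, Mon
Oct: 31 days, starts Tue → 5 of Tue, Wed, Thu
Nov: 30 days, starts Fri → 5 of Fri, Sat ✓
Dec: 31 days, starts Sun → 5 of Sun, Mon, Tue
Months with five Saturdays: Mar, Jun, Aug, Nov.

4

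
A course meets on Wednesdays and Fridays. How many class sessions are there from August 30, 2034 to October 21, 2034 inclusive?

August 30, 2034 is a Wednesday.
That's 53 days from start to end, counting both.
53 = 7 × 7 + 4, so there are 7 full weeks plus 4 extra days.
Each full week contributes 2 days from the set (Wed, Fri): 7 × 2 = 14.
The 4 extra days are Wednesday, Thursday, Friday, Saturday — 2 of them qualify.
Total: 14 + 2 = 16.

16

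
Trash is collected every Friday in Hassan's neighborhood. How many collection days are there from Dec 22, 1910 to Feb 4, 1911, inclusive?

Dec 22, 1910 is a Thursday.
From Dec 22, 1910 to Feb 4, 1911 is 45 days inclusive.
45 = 7 × 6 + 3, so there are 6 full weeks plus 3 extra days.
Each full week contributes one Friday: 6 so far.
The 3 extra days are Thursday, Friday, Saturday — 1 of them qualifies.
Total: 6 + 1 = 7.

7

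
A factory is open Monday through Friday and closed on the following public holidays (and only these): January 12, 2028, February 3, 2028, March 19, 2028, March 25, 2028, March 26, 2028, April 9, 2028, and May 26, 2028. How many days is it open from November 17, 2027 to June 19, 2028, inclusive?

November 17, 2027 is a Wednesday.
From November 17, 2027 to June 19, 2028 is 216 days inclusive.
216 = 7 × 30 + 6, so there are 30 full weeks plus 6 extra days.
Each full week contributes 5 weekdays (Mon–Fri): 30 × 5 = 150.
The 6 extra days are Wed, Thu, Fri, Sat, Sun, Mon — 4 of them qualify.
Total: 150 + 4 = 154.
Holidays: January 12, 2028 (Wed); February 3, 2028 (Thu); March 19, 2028 (Sun); March 25, 2028 (Sat); March 26, 2028 (Sun); April 9, 2028 (Sun); May 26, 2028 (Fri).
3 of the 7 holidays fall on weekdays; the rest are weekends and were already excluded.
Business days: 154 − 3 = 151.

151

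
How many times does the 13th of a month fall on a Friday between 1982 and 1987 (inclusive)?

11

Friday-the-13ths by year:
1982: Aug
1983: May
1984: Jan, Apr, Jul
1985: Sep, Dec
1986: Jun
1987: Feb, Mar, Nov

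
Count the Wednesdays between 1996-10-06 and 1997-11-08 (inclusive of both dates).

57

1996-10-06 is a Sunday.
The range spans 399 days (inclusive of both endpoints).
399 = 7 × 57, so the span is exactly 57 full weeks.
Each full week contributes one Wednesday: 57 so far.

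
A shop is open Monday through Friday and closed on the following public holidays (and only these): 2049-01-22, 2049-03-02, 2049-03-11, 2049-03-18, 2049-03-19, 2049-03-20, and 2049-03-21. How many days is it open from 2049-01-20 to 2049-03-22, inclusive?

2049-01-20 is a Wednesday.
The range spans 62 days (inclusive of both endpoints).
62 = 7 × 8 + 6, so there are 8 full weeks plus 6 extra days.
Each full week contributes 5 weekdays (Mon–Fri): 8 × 5 = 40.
The 6 extra days are Wed, Thu, Fri, Sat, Sun, Mon — 4 of them qualify.
Total: 40 + 4 = 44.
Holidays: 2049-01-22 (Fri); 2049-03-02 (Tue); 2049-03-11 (Thu); 2049-03-18 (Thu); 2049-03-19 (Fri); 2049-03-20 (Sat); 2049-03-21 (Sun).
5 of the 7 holidays fall on weekdays; the rest are weekends and were already excluded.
Business days: 44 − 5 = 39.

39 business days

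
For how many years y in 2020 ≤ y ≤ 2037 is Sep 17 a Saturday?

2

Day of week of September 17 in each year:
2020: Thu, 2021: Fri, 2022: Sat ✓, 2023: Sun, 2024: Tue, 2025: Wed, 2026: Thu, 2027: Fri, 2028: Sun, 2029: Mon, 2030: Tue, 2031: Wed, 2032: Fri, 2033: Sat ✓, 2034: Sun, 2035: Mon, 2036: Wed, 2037: Thu
Saturdays: 2022, 2033.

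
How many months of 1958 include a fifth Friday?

4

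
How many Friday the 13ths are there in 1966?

1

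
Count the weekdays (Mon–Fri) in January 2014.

2014-01-01 is a Wednesday.
That's 31 days from start to end, counting both.
31 = 7 × 4 + 3, so there are 4 full weeks plus 3 extra days.
Each full week contributes 5 weekdays (Mon–Fri): 4 × 5 = 20.
The 3 extra days are Wed, Thu, Fri — 3 of them qualify.
Total: 20 + 3 = 23.

23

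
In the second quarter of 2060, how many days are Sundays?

1 April 2060 is a Thursday.
The range spans 91 days (inclusive of both endpoints).
91 = 7 × 13, so the span is exactly 13 full weeks.
Each full week contributes one Sunday: 13 so far.

13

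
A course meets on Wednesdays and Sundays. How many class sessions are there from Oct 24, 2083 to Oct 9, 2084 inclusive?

Oct 24, 2083 is a Sunday.
From Oct 24, 2083 to Oct 9, 2084 is 352 days inclusive.
352 = 7 × 50 + 2, so there are 50 full weeks plus 2 extra days.
Each full week contributes 2 days from the set (Wed, Sun): 50 × 2 = 100.
The 2 extra days are Sun, Mon — 1 of them qualifies.
Total: 100 + 1 = 101.

101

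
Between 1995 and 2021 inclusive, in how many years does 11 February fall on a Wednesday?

Day of week of February 11 in each year:
1995: Sat, 1996: Sun, 1997: Tue, 1998: Wed ✓, 1999: Thu, 2000: Fri, 2001: Sun, 2002: Mon, 2003: Tue, 2004: Wed ✓, 2005: Fri, 2006: Sat, 2007: Sun, 2008: Mon, 2009: Wed ✓, 2010: Thu, 2011: Fri, 2012: Sat, 2013: Mon, 2014: Tue, 2015: Wed ✓, 2016: Thu, 2017: Sat, 2018: Sun, 2019: Mon, 2020: Tue, 2021: Thu
Wednesdays: 1998, 2004, 2009, 2015.

4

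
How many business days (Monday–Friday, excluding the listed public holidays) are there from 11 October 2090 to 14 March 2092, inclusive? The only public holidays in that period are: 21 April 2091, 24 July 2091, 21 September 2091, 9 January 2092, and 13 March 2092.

369

11 October 2090 is a Wednesday.
From 11 October 2090 to 14 March 2092 is 521 days inclusive.
521 = 7 × 74 + 3, so there are 74 full weeks plus 3 extra days.
Each full week contributes 5 weekdays (Mon–Fri): 74 × 5 = 370.
The 3 extra days are Wednesday, Thursday, Friday — 3 of them qualify.
Total: 370 + 3 = 373.
Holidays: 21 April 2091 (Sat); 24 July 2091 (Tue); 21 September 2091 (Fri); 9 January 2092 (Wed); 13 March 2092 (Thu).
4 of the 5 holidays fall on weekdays; the rest are weekends and were already excluded.
Business days: 373 − 4 = 369.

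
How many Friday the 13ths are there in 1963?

2

The 13th falls on a Friday when the month's 13th has weekday Fri.
Jan 13 is Sun; Feb 13 is Wed; Mar 13 is Wed; Apr 13 is Sat; May 13 is Mon; Jun 13 is Thu; Jul 13 is Sat; Aug 13 is Tue; Sep 13 is Fri ✓; Oct 13 is Sun; Nov 13 is Wed; Dec 13 is Fri ✓.
Friday the 13ths: Sep, Dec.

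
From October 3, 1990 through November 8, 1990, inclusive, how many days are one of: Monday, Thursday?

11

October 3, 1990 is a Wednesday.
That's 37 days from start to end, counting both.
37 = 7 × 5 + 2, so there are 5 full weeks plus 2 extra days.
Each full week contributes 2 days from the set (Mon, Thu): 5 × 2 = 10.
The 2 extra days are Wednesday, Thursday — 1 of them qualifies.
Total: 10 + 1 = 11.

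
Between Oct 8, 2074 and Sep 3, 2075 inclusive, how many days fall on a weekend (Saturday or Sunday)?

Oct 8, 2074 is a Monday.
The range spans 331 days (inclusive of both endpoints).
331 = 7 × 47 + 2, so there are 47 full weeks plus 2 extra days.
Each full week contributes 2 weekend days (Sat, Sun): 47 × 2 = 94.
The 2 extra days are Mon, Tue — none qualify.
Total: 94 + 0 = 94.

94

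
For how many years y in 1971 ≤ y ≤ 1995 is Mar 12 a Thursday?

Day of week of March 12 in each year:
1971: Fri, 1972: Sun, 1973: Mon, 1974: Tue, 1975: Wed, 1976: Fri, 1977: Sat, 1978: Sun, 1979: Mon, 1980: Wed, 1981: Thu ✓, 1982: Fri, 1983: Sat, 1984: Mon, 1985: Tue, 1986: Wed, 1987: Thu ✓, 1988: Sat, 1989: Sun, 1990: Mon, 1991: Tue, 1992: Thu ✓, 1993: Fri, 1994: Sat, 1995: Sun
Thursdays: 1981, 1987, 1992.

3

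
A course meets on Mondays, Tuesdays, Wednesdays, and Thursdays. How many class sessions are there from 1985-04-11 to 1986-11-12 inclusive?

1985-04-11 is a Thursday.
That's 581 days from start to end, counting both.
581 = 7 × 83, so the span is exactly 83 full weeks.
Each full week contributes 4 days from the set (Mon, Tue, Wed, Thu): 83 × 4 = 332.

332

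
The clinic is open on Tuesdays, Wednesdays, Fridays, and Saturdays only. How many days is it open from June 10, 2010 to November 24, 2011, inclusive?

304

June 10, 2010 is a Thursday.
From June 10, 2010 to November 24, 2011 is 533 days inclusive.
533 = 7 × 76 + 1, so there are 76 full weeks plus 1 extra day.
Each full week contributes 4 days from the set (Tue, Wed, Fri, Sat): 76 × 4 = 304.
The 1 extra day is Thu — none qualify.
Total: 304 + 0 = 304.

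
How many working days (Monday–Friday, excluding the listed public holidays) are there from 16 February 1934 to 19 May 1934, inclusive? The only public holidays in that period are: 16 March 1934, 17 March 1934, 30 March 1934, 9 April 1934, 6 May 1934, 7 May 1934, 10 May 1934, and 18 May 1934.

16 February 1934 is a Friday.
The range spans 93 days (inclusive of both endpoints).
93 = 7 × 13 + 2, so there are 13 full weeks plus 2 extra days.
Each full week contributes 5 weekdays (Mon–Fri): 13 × 5 = 65.
The 2 extra days are Fri, Sat — 1 of them qualifies.
Total: 65 + 1 = 66.
Holidays: 16 March 1934 (Fri); 17 March 1934 (Sat); 30 March 1934 (Fri); 9 April 1934 (Mon); 6 May 1934 (Sun); 7 May 1934 (Mon); 10 May 1934 (Thu); 18 May 1934 (Fri).
6 of the 8 holidays fall on weekdays; the rest are weekends and were already excluded.
Business days: 66 − 6 = 60.

60 working days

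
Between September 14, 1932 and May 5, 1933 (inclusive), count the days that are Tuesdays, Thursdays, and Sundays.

September 14, 1932 is a Wednesday.
That's 234 days from start to end, counting both.
234 = 7 × 33 + 3, so there are 33 full weeks plus 3 extra days.
Each full week contributes 3 days from the set (Tue, Thu, Sun): 33 × 3 = 99.
The 3 extra days are Wed, Thu, Fri — 1 of them qualifies.
Total: 99 + 1 = 100.

100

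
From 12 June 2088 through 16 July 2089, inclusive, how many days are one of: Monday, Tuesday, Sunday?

171

12 June 2088 is a Saturday.
From 12 June 2088 to 16 July 2089 is 400 days inclusive.
400 = 7 × 57 + 1, so there are 57 full weeks plus 1 extra day.
Each full week contributes 3 days from the set (Mon, Tue, Sun): 57 × 3 = 171.
The 1 extra day is Saturday — none qualify.
Total: 171 + 0 = 171.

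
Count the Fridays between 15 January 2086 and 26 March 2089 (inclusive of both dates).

167

15 January 2086 is a Tuesday.
From 15 January 2086 to 26 March 2089 is 1167 days inclusive.
1167 = 7 × 166 + 5, so there are 166 full weeks plus 5 extra days.
Each full week contributes one Friday: 166 so far.
The 5 extra days are Tue, Wed, Thu, Fri, Sat — 1 of them qualifies.
Total: 166 + 1 = 167.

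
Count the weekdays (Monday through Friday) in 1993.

261

Jan 1, 1993 is a Friday.
From Jan 1, 1993 to Dec 31, 1993 is 365 days inclusive.
365 = 7 × 52 + 1, so there are 52 full weeks plus 1 extra day.
Each full week contributes 5 weekdays (Mon–Fri): 52 × 5 = 260.
The 1 extra day is Friday — 1 of them qualifies.
Total: 260 + 1 = 261.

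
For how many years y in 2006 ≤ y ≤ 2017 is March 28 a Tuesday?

2

Day of week of March 28 in each year:
2006: Tue ✓, 2007: Wed, 2008: Fri, 2009: Sat, 2010: Sun, 2011: Mon, 2012: Wed, 2013: Thu, 2014: Fri, 2015: Sat, 2016: Mon, 2017: Tue ✓
Tuesdays: 2006, 2017.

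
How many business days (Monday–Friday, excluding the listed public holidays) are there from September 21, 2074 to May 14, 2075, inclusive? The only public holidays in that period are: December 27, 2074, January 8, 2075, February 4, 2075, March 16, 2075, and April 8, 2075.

164

September 21, 2074 is a Friday.
From September 21, 2074 to May 14, 2075 is 236 days inclusive.
236 = 7 × 33 + 5, so there are 33 full weeks plus 5 extra days.
Each full week contributes 5 weekdays (Mon–Fri): 33 × 5 = 165.
The 5 extra days are Friday, Saturday, Sunday, Monday, Tuesday — 3 of them qualify.
Total: 165 + 3 = 168.
Holidays: December 27, 2074 (Thu); January 8, 2075 (Tue); February 4, 2075 (Mon); March 16, 2075 (Sat); April 8, 2075 (Mon).
4 of the 5 holidays fall on weekdays; the rest are weekends and were already excluded.
Business days: 168 − 4 = 164.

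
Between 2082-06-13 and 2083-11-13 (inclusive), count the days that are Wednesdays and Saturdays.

149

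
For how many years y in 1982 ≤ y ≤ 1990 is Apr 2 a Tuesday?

Day of week of April 2 in each year:
1982: Fri, 1983: Sat, 1984: Mon, 1985: Tue ✓, 1986: Wed, 1987: Thu, 1988: Sat, 1989: Sun, 1990: Mon
Tuesdays: 1985.

1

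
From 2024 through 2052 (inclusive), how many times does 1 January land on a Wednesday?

4

Day of week of January 1 in each year:
2024: Mon, 2025: Wed ✓, 2026: Thu, 2027: Fri, 2028: Sat, 2029: Mon, 2030: Tue, 2031: Wed ✓, 2032: Thu, 2033: Sat, 2034: Sun, 2035: Mon, 2036: Tue, 2037: Thu, 2038: Fri, 2039: Sat, 2040: Sun, 2041: Tue, 2042: Wed ✓, 2043: Thu, 2044: Fri, 2045: Sun, 2046: Mon, 2047: Tue, 2048: Wed ✓, 2049: Fri, 2050: Sat, 2051: Sun, 2052: Mon
Wednesdays: 2025, 2031, 2042, 2048.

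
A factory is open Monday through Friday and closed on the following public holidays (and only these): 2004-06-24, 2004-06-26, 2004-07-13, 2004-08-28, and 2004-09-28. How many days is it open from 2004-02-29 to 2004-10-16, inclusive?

2004-02-29 is a Sunday.
From 2004-02-29 to 2004-10-16 is 231 days inclusive.
231 = 7 × 33, so the span is exactly 33 full weeks.
Each full week contributes 5 weekdays (Mon–Fri): 33 × 5 = 165.
Holidays: 2004-06-24 (Thu); 2004-06-26 (Sat); 2004-07-13 (Tue); 2004-08-28 (Sat); 2004-09-28 (Tue).
3 of the 5 holidays fall on weekdays; the rest are weekends and were already excluded.
Business days: 165 − 3 = 162.

162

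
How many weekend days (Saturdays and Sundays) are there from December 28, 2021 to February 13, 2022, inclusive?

14

December 28, 2021 is a Tuesday.
From December 28, 2021 to February 13, 2022 is 48 days inclusive.
48 = 7 × 6 + 6, so there are 6 full weeks plus 6 extra days.
Each full week contributes 2 weekend days (Sat, Sun): 6 × 2 = 12.
The 6 extra days are Tuesday, Wednesday, Thursday, Friday, Saturday, Sunday — 2 of them qualify.
Total: 12 + 2 = 14.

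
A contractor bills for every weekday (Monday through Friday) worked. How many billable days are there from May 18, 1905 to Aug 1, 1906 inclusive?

315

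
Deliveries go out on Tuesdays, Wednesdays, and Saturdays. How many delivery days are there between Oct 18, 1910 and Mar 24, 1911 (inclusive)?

Oct 18, 1910 is a Tuesday.
The range spans 158 days (inclusive of both endpoints).
158 = 7 × 22 + 4, so there are 22 full weeks plus 4 extra days.
Each full week contributes 3 days from the set (Tue, Wed, Sat): 22 × 3 = 66.
The 4 extra days are Tuesday, Wednesday, Thursday, Friday — 2 of them qualify.
Total: 66 + 2 = 68.

68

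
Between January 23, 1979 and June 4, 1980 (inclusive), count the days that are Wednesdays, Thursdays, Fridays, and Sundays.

285

January 23, 1979 is a Tuesday.
That's 499 days from start to end, counting both.
499 = 7 × 71 + 2, so there are 71 full weeks plus 2 extra days.
Each full week contributes 4 days from the set (Wed, Thu, Fri, Sun): 71 × 4 = 284.
The 2 extra days are Tue, Wed — 1 of them qualifies.
Total: 284 + 1 = 285.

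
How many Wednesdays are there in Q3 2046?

13

July 1, 2046 is a Sunday.
From July 1, 2046 to September 30, 2046 is 92 days inclusive.
92 = 7 × 13 + 1, so there are 13 full weeks plus 1 extra day.
Each full week contributes one Wednesday: 13 so far.
The 1 extra day is Sun — none qualify.
Total: 13 + 0 = 13.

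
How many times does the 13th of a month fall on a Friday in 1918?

The 13th falls on a Friday when the month's 13th has weekday Fri.
Jan 13 is Sun; Feb 13 is Wed; Mar 13 is Wed; Apr 13 is Sat; May 13 is Mon; Jun 13 is Thu; Jul 13 is Sat; Aug 13 is Tue; Sep 13 is Fri ✓; Oct 13 is Sun; Nov 13 is Wed; Dec 13 is Fri ✓.
Friday the 13ths: Sep, Dec.

2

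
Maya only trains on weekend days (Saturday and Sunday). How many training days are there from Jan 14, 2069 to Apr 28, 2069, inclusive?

Jan 14, 2069 is a Monday.
From Jan 14, 2069 to Apr 28, 2069 is 105 days inclusive.
105 = 7 × 15, so the span is exactly 15 full weeks.
Each full week contributes 2 weekend days (Sat, Sun): 15 × 2 = 30.

30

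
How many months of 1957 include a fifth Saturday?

4

A month has five Saturdays exactly when Saturday falls within its first (length − 28) days.
Jan: 31 days, starts Tue → 5 of Tue, Wed, Thu
Feb: 28 days, starts Fri → 5 of (none)
Mar: 31 days, starts Fri → 5 of Fri, Sat, Sun ✓
Apr: 30 days, starts Mon → 5 of Mon, Tue
May: 31 days, starts Wed → 5 of Wed, Thu, Fri
Jun: 30 days, starts Sat → 5 of Sat, Sun ✓
Jul: 31 days, starts Mon → 5 of Mon, Tue, Wed
Aug: 31 days, starts Thu → 5 of Thu, Fri, Sat ✓
Sep: 30 days, starts Sun → 5 of Sun, Mon
Oct: 31 days, starts Tue → 5 of Tue, Wed, Thu
Nov: 30 days, starts Fri → 5 of Fri, Sat ✓
Dec: 31 days, starts Sun → 5 of Sun, Mon, Tue
Months with five Saturdays: Mar, Jun, Aug, Nov.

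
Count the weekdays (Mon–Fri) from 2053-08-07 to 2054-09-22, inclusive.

294

2053-08-07 is a Thursday.
The range spans 412 days (inclusive of both endpoints).
412 = 7 × 58 + 6, so there are 58 full weeks plus 6 extra days.
Each full week contributes 5 weekdays (Mon–Fri): 58 × 5 = 290.
The 6 extra days are Thu, Fri, Sat, Sun, Mon, Tue — 4 of them qualify.
Total: 290 + 4 = 294.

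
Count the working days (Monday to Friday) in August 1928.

1 August 1928 is a Wednesday.
That's 31 days from start to end, counting both.
31 = 7 × 4 + 3, so there are 4 full weeks plus 3 extra days.
Each full week contributes 5 weekdays (Mon–Fri): 4 × 5 = 20.
The 3 extra days are Wednesday, Thursday, Friday — 3 of them qualify.
Total: 20 + 3 = 23.

23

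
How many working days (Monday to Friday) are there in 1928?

January 1, 1928 is a Sunday.
The range spans 366 days (inclusive of both endpoints).
366 = 7 × 52 + 2, so there are 52 full weeks plus 2 extra days.
Each full week contributes 5 weekdays (Mon–Fri): 52 × 5 = 260.
The 2 extra days are Sunday, Monday — 1 of them qualifies.
Total: 260 + 1 = 261.

261 weekdays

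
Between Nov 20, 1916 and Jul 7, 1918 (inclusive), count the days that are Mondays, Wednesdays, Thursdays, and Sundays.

340

Nov 20, 1916 is a Monday.
From Nov 20, 1916 to Jul 7, 1918 is 595 days inclusive.
595 = 7 × 85, so the span is exactly 85 full weeks.
Each full week contributes 4 days from the set (Mon, Wed, Thu, Sun): 85 × 4 = 340.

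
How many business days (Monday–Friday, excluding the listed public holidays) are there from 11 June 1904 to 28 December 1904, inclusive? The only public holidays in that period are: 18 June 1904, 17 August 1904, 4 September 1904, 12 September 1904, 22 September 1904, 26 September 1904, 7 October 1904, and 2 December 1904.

11 June 1904 is a Saturday.
That's 201 days from start to end, counting both.
201 = 7 × 28 + 5, so there are 28 full weeks plus 5 extra days.
Each full week contributes 5 weekdays (Mon–Fri): 28 × 5 = 140.
The 5 extra days are Saturday, Sunday, Monday, Tuesday, Wednesday — 3 of them qualify.
Total: 140 + 3 = 143.
Holidays: 18 June 1904 (Sat); 17 August 1904 (Wed); 4 September 1904 (Sun); 12 September 1904 (Mon); 22 September 1904 (Thu); 26 September 1904 (Mon); 7 October 1904 (Fri); 2 December 1904 (Fri).
6 of the 8 holidays fall on weekdays; the rest are weekends and were already excluded.
Business days: 143 − 6 = 137.

137 business days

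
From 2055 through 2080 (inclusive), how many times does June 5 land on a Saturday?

4

Day of week of June 5 in each year:
2055: Sat ✓, 2056: Mon, 2057: Tue, 2058: Wed, 2059: Thu, 2060: Sat ✓, 2061: Sun, 2062: Mon, 2063: Tue, 2064: Thu, 2065: Fri, 2066: Sat ✓, 2067: Sun, 2068: Tue, 2069: Wed, 2070: Thu, 2071: Fri, 2072: Sun, 2073: Mon, 2074: Tue, 2075: Wed, 2076: Fri, 2077: Sat ✓, 2078: Sun, 2079: Mon, 2080: Wed
Saturdays: 2055, 2060, 2066, 2077.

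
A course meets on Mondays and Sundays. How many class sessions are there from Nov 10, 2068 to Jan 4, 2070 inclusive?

120

Nov 10, 2068 is a Saturday.
From Nov 10, 2068 to Jan 4, 2070 is 421 days inclusive.
421 = 7 × 60 + 1, so there are 60 full weeks plus 1 extra day.
Each full week contributes 2 days from the set (Mon, Sun): 60 × 2 = 120.
The 1 extra day is Sat — none qualify.
Total: 120 + 0 = 120.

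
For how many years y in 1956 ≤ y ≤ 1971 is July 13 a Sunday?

Day of week of July 13 in each year:
1956: Fri, 1957: Sat, 1958: Sun ✓, 1959: Mon, 1960: Wed, 1961: Thu, 1962: Fri, 1963: Sat, 1964: Mon, 1965: Tue, 1966: Wed, 1967: Thu, 1968: Sat, 1969: Sun ✓, 1970: Mon, 1971: Tue
Sundays: 1958, 1969.

2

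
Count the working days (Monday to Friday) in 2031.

261 weekdays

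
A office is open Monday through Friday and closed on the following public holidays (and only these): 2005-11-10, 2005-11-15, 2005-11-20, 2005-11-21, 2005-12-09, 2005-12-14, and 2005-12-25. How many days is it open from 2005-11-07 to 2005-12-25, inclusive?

30

2005-11-07 is a Monday.
From 2005-11-07 to 2005-12-25 is 49 days inclusive.
49 = 7 × 7, so the span is exactly 7 full weeks.
Each full week contributes 5 weekdays (Mon–Fri): 7 × 5 = 35.
Holidays: 2005-11-10 (Thu); 2005-11-15 (Tue); 2005-11-20 (Sun); 2005-11-21 (Mon); 2005-12-09 (Fri); 2005-12-14 (Wed); 2005-12-25 (Sun).
5 of the 7 holidays fall on weekdays; the rest are weekends and were already excluded.
Business days: 35 − 5 = 30.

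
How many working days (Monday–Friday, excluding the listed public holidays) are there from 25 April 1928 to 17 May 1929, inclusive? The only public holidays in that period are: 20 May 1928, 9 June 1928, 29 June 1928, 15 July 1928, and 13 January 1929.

277 working days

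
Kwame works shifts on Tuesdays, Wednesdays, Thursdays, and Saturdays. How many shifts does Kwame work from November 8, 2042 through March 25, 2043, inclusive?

79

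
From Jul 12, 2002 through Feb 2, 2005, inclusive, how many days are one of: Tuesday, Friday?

268

Jul 12, 2002 is a Friday.
From Jul 12, 2002 to Feb 2, 2005 is 937 days inclusive.
937 = 7 × 133 + 6, so there are 133 full weeks plus 6 extra days.
Each full week contributes 2 days from the set (Tue, Fri): 133 × 2 = 266.
The 6 extra days are Friday, Saturday, Sunday, Monday, Tuesday, Wednesday — 2 of them qualify.
Total: 266 + 2 = 268.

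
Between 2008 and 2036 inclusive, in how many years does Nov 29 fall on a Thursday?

4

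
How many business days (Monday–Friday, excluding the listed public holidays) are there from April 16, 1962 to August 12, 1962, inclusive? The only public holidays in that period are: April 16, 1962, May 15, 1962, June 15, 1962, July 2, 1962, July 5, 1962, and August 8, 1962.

79

April 16, 1962 is a Monday.
The range spans 119 days (inclusive of both endpoints).
119 = 7 × 17, so the span is exactly 17 full weeks.
Each full week contributes 5 weekdays (Mon–Fri): 17 × 5 = 85.
Total: 85.
Holidays: April 16, 1962 (Mon); May 15, 1962 (Tue); June 15, 1962 (Fri); July 2, 1962 (Mon); July 5, 1962 (Thu); August 8, 1962 (Wed).
All 6 holidays fall on weekdays, so subtract 6.
Business days: 85 − 6 = 79.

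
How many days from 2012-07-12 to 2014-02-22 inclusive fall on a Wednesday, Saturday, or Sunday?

2012-07-12 is a Thursday.
The range spans 591 days (inclusive of both endpoints).
591 = 7 × 84 + 3, so there are 84 full weeks plus 3 extra days.
Each full week contributes 3 days from the set (Wed, Sat, Sun): 84 × 3 = 252.
The 3 extra days are Thursday, Friday, Saturday — 1 of them qualifies.
Total: 252 + 1 = 253.

253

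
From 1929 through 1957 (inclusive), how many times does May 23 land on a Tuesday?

4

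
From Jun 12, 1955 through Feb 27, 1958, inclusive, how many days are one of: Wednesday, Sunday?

284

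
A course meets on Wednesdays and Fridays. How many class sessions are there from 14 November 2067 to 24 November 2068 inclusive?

108

14 November 2067 is a Monday.
From 14 November 2067 to 24 November 2068 is 377 days inclusive.
377 = 7 × 53 + 6, so there are 53 full weeks plus 6 extra days.
Each full week contributes 2 days from the set (Wed, Fri): 53 × 2 = 106.
The 6 extra days are Monday, Tuesday, Wednesday, Thursday, Friday, Saturday — 2 of them qualify.
Total: 106 + 2 = 108.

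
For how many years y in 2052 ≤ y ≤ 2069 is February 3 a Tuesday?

Day of week of February 3 in each year:
2052: Sat, 2053: Mon, 2054: Tue ✓, 2055: Wed, 2056: Thu, 2057: Sat, 2058: Sun, 2059: Mon, 2060: Tue ✓, 2061: Thu, 2062: Fri, 2063: Sat, 2064: Sun, 2065: Tue ✓, 2066: Wed, 2067: Thu, 2068: Fri, 2069: Sun
Tuesdays: 2054, 2060, 2065.

3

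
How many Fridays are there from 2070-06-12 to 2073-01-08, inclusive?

135

2070-06-12 is a Thursday.
From 2070-06-12 to 2073-01-08 is 942 days inclusive.
942 = 7 × 134 + 4, so there are 134 full weeks plus 4 extra days.
Each full week contributes one Friday: 134 so far.
The 4 extra days are Thu, Fri, Sat, Sun — 1 of them qualifies.
Total: 134 + 1 = 135.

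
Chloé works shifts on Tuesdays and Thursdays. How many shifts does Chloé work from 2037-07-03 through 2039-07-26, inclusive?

2037-07-03 is a Friday.
The range spans 754 days (inclusive of both endpoints).
754 = 7 × 107 + 5, so there are 107 full weeks plus 5 extra days.
Each full week contributes 2 days from the set (Tue, Thu): 107 × 2 = 214.
The 5 extra days are Friday, Saturday, Sunday, Monday, Tuesday — 1 of them qualifies.
Total: 214 + 1 = 215.

215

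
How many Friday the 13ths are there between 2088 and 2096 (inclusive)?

16

Friday-the-13ths by year:
2088: Feb, Aug
2089: May
2090: Jan, Oct
2091: Apr, Jul
2092: Jun
2093: Feb, Mar, Nov
2094: Aug
2095: May
2096: Jan, Apr, Jul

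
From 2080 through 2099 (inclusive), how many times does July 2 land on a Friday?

3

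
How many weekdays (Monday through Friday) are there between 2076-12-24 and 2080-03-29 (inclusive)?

852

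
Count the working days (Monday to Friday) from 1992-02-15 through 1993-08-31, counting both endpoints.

1992-02-15 is a Saturday.
From 1992-02-15 to 1993-08-31 is 564 days inclusive.
564 = 7 × 80 + 4, so there are 80 full weeks plus 4 extra days.
Each full week contributes 5 weekdays (Mon–Fri): 80 × 5 = 400.
The 4 extra days are Saturday, Sunday, Monday, Tuesday — 2 of them qualify.
Total: 400 + 2 = 402.

402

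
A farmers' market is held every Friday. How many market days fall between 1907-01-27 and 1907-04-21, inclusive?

1907-01-27 is a Sunday.
That's 85 days from start to end, counting both.
85 = 7 × 12 + 1, so there are 12 full weeks plus 1 extra day.
Each full week contributes one Friday: 12 so far.
The 1 extra day is Sun — none qualify.
Total: 12 + 0 = 12.

12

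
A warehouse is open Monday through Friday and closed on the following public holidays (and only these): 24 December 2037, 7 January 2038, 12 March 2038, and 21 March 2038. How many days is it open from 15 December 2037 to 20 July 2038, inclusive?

15 December 2037 is a Tuesday.
That's 218 days from start to end, counting both.
218 = 7 × 31 + 1, so there are 31 full weeks plus 1 extra day.
Each full week contributes 5 weekdays (Mon–Fri): 31 × 5 = 155.
The 1 extra day is Tue — 1 of them qualifies.
Total: 155 + 1 = 156.
Holidays: 24 December 2037 (Thu); 7 January 2038 (Thu); 12 March 2038 (Fri); 21 March 2038 (Sun).
3 of the 4 holidays fall on weekdays; the rest are weekends and were already excluded.
Business days: 156 − 3 = 153.

153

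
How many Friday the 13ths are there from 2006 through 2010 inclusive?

9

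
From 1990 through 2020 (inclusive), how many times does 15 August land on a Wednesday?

5

Day of week of August 15 in each year:
1990: Wed ✓, 1991: Thu, 1992: Sat, 1993: Sun, 1994: Mon, 1995: Tue, 1996: Thu, 1997: Fri, 1998: Sat, 1999: Sun, 2000: Tue, 2001: Wed ✓, 2002: Thu, 2003: Fri, 2004: Sun, 2005: Mon, 2006: Tue, 2007: Wed ✓, 2008: Fri, 2009: Sat, 2010: Sun, 2011: Mon, 2012: Wed ✓, 2013: Thu, 2014: Fri, 2015: Sat, 2016: Mon, 2017: Tue, 2018: Wed ✓, 2019: Thu, 2020: Sat
Wednesdays: 1990, 2001, 2007, 2012, 2018.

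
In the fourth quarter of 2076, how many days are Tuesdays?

13

1 October 2076 is a Thursday.
That's 92 days from start to end, counting both.
92 = 7 × 13 + 1, so there are 13 full weeks plus 1 extra day.
Each full week contributes one Tuesday: 13 so far.
The 1 extra day is Thu — none qualify.
Total: 13 + 0 = 13.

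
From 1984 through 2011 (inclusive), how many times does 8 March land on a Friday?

4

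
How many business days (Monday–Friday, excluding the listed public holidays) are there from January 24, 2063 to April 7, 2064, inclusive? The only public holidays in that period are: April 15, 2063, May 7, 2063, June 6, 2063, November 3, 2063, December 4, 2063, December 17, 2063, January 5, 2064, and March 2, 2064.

310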